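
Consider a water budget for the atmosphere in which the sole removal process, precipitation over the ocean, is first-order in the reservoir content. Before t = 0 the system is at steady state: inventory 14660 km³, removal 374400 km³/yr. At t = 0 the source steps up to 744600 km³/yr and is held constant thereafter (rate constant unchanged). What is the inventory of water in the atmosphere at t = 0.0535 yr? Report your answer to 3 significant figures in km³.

The sink rate constant is k = F₀/M₀ = 374400/14660 = 25.54 yr⁻¹.
Solving dM/dt = F₁ − kM with M(0) = M₀ gives M(t) = F₁/k + (M₀ − F₁/k)·e^(−kt).
F₁/k = 744600/25.54 = 29156 km³; kt = 25.54 × 0.0535 = 1.366, e^(−kt) = 0.2550.
M(0.0535) = 29156 + (14660 − 29156) × 0.2550 = 29156 − 3697 = 25459 km³.

25500 km³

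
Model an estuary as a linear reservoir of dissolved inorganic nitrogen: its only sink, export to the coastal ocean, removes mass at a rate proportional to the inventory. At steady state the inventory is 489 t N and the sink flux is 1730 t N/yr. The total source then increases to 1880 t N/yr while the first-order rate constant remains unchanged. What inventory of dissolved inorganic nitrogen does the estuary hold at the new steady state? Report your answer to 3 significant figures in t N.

531 t N

Rate constant k = F/M = 1730 / 489 = 3.538 yr⁻¹.
At the new steady state, source = k·M_new ⇒ M_new = 1880 / 3.538 = 531.4 t N.
(Equivalently M_new = M × F_new/F_old = 489 × 1880/1730.)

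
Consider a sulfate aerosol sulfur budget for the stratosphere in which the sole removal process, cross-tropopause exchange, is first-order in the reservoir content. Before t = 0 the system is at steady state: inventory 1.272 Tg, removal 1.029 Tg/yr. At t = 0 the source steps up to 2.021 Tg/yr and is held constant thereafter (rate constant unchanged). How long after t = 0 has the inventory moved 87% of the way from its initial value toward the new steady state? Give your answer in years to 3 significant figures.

2.52 yr

τ = M₀/F₀ = 1.272/1.029 = 1.236 yr.
The remaining gap fraction is e^(−t/τ); 87% covered ⇒ e^(−t/τ) = 0.130.
t = −τ ln(0.130) = 1.236 × 2.040 = 2.522 yr.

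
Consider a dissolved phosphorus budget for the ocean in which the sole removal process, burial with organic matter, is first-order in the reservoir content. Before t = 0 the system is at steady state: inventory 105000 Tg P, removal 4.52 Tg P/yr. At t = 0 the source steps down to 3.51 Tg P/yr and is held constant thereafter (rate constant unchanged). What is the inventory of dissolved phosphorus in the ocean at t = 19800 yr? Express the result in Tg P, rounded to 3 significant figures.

91500 Tg P

The sink rate constant is k = F₀/M₀ = 4.52/105000 = 4.305×10^-5 yr⁻¹.
Solving dM/dt = F₁ − kM with M(0) = M₀ gives M(t) = F₁/k + (M₀ − F₁/k)·e^(−kt).
F₁/k = 3.51/4.305×10^-5 = 81538 Tg P; kt = 4.305×10^-5 × 19800 = 0.8523, e^(−kt) = 0.4264.
M(19800) = 81538 + (105000 − 81538) × 0.4264 = 81538 + 10000 = 91542 Tg P.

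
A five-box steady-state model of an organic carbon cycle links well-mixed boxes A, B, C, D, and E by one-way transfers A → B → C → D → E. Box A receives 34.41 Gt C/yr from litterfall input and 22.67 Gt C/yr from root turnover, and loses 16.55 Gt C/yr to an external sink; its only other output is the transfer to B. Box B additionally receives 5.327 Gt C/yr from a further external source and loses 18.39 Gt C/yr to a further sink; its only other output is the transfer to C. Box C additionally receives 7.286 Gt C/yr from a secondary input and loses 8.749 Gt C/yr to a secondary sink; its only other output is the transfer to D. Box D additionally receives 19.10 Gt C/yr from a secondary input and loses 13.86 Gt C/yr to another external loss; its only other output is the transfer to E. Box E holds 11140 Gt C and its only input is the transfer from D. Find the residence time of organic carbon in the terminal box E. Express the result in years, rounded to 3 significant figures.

357 yr

Box A: F(A→B) = (34.41 + 22.67) − 16.55 = 40.530 Gt C/yr.
Box B: F(B→C) = (40.530 + 5.327) − 18.39 = 27.467 Gt C/yr.
Box C: F(C→D) = (27.467 + 7.286) − 8.749 = 26.004 Gt C/yr.
Box D: F(D→E) = (26.004 + 19.10) − 13.86 = 31.244 Gt C/yr.
Box E throughput = its input = 31.244 Gt C/yr; τ = 11140 / 31.244 = 356.5 yr.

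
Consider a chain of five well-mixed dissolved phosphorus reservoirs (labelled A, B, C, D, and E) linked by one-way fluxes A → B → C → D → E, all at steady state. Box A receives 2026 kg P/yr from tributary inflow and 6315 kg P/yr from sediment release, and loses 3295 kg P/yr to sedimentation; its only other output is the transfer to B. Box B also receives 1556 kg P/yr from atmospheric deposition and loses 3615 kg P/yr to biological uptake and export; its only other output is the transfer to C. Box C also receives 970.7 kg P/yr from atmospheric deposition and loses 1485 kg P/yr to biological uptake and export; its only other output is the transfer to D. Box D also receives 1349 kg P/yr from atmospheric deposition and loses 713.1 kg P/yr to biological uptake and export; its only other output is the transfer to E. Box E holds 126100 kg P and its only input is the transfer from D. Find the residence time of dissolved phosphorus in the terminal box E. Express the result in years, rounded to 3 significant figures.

40.6 yr

Box A: F(A→B) = (2026 + 6315) − 3295 = 5046.0 kg P/yr.
Box B: F(B→C) = (5046.0 + 1556) − 3615 = 2987.0 kg P/yr.
Box C: F(C→D) = (2987.0 + 970.7) − 1485 = 2472.7 kg P/yr.
Box D: F(D→E) = (2472.7 + 1349) − 713.1 = 3108.6 kg P/yr.
Box E throughput = its input = 3108.6 kg P/yr; τ = 126100 / 3108.6 = 40.56 yr.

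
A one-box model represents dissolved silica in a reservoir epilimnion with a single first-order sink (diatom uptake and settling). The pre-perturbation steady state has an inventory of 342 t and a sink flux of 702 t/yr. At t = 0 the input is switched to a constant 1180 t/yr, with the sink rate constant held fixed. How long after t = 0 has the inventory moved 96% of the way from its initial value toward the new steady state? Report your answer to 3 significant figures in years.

τ = M₀/F₀ = 342/702 = 0.4872 yr.
The remaining gap fraction is e^(−t/τ); 96% covered ⇒ e^(−t/τ) = 0.0400.
t = −τ ln(0.0400) = 0.4872 × 3.219 = 1.568 yr.

1.57 yr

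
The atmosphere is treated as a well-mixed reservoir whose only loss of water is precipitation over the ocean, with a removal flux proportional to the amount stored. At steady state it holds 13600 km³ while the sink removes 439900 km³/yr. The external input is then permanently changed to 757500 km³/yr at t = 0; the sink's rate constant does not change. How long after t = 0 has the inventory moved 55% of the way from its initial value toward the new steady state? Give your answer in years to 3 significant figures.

0.0247 yr

τ = M₀/F₀ = 13600/439900 = 0.03092 yr.
The remaining gap fraction is e^(−t/τ); 55% covered ⇒ e^(−t/τ) = 0.450.
t = −τ ln(0.450) = 0.03092 × 0.7985 = 0.02469 yr.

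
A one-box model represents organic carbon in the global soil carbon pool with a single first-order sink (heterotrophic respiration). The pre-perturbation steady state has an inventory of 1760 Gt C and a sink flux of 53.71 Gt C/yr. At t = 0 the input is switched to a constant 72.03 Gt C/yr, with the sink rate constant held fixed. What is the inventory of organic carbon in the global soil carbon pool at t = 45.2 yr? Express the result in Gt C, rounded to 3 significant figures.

Residence time τ = M₀/F₀ = 32.77 yr. The eventual steady state is M_∞ = M₀·(F₁/F₀) = 1760 × 72.03/53.71 = 2360.3 Gt C.
The anomaly ΔM(t) = M(t) − M_∞ decays as ΔM₀·e^(−t/τ) with ΔM₀ = 1760 − 2360.3 = −600.3 Gt C.
At t = 45.2 yr, e^(−t/τ) = e^(−1.379) = 0.2517, so ΔM = −151.1 Gt C and M = 2360.3 − 151.1 = 2209.2 Gt C.

2210 Gt C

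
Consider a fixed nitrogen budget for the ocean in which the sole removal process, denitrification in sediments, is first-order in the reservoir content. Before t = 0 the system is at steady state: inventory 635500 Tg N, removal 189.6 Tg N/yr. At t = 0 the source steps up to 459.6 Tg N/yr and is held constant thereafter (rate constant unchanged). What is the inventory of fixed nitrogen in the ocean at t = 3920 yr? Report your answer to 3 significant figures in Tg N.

τ = M₀/F₀ = 635500/189.6 = 3352 yr; rate constant k = 1/τ.
New steady state M_∞ = F₁/k = F₁·τ = 459.6 × 3352 = 1.5405×10^6 Tg N.
M(t) = M_∞ + (M₀ − M_∞)·e^(−t/τ); t/τ = 3920/3352 = 1.170, so e^(−t/τ) = 0.3105.
M(t) = 1.5405×10^6 − 905000 × 0.3105 = 1.2595×10^6 Tg N.

1.26×10^6 Tg N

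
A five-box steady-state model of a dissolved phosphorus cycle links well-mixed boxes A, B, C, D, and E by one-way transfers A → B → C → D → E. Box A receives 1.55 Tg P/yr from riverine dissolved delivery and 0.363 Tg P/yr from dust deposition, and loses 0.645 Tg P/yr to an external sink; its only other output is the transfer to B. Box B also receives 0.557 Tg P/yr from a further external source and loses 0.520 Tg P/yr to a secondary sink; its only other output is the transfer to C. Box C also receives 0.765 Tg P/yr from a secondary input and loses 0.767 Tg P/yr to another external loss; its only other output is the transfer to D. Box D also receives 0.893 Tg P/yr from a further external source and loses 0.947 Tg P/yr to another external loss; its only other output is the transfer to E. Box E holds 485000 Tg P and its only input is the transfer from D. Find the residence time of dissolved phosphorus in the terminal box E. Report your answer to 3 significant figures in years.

388000 yr

Box A: F(A→B) = (1.55 + 0.363) − 0.645 = 1.2680 Tg P/yr.
Box B: F(B→C) = (1.2680 + 0.557) − 0.520 = 1.3050 Tg P/yr.
Box C: F(C→D) = (1.3050 + 0.765) − 0.767 = 1.3030 Tg P/yr.
Box D: F(D→E) = (1.3030 + 0.893) − 0.947 = 1.2490 Tg P/yr.
Box E throughput = its input = 1.2490 Tg P/yr; τ = 485000 / 1.2490 = 388300 yr.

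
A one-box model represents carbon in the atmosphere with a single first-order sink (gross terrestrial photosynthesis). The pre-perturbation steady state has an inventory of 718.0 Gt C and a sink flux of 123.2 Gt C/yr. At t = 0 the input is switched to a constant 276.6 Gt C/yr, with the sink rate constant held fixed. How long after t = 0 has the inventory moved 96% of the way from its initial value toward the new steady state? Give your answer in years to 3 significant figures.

18.8 yr

τ = M₀/F₀ = 718.0/123.2 = 5.828 yr.
The remaining gap fraction is e^(−t/τ); 96% covered ⇒ e^(−t/τ) = 0.0400.
t = −τ ln(0.0400) = 5.828 × 3.219 = 18.76 yr.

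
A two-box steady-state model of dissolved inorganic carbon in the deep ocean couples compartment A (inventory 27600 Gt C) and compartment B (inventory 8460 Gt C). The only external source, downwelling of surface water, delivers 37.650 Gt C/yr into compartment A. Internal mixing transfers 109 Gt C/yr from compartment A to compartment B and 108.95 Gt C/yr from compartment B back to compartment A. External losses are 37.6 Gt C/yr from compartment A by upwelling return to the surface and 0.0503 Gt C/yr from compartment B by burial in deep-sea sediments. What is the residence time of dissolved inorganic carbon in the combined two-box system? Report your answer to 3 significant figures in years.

958 yr

Treat the two boxes together as one reservoir: the mixing fluxes between them are internal recycling, so τ = ΣM / Σ(external losses).
M_total = 27600 + 8460 = 36060 Gt C.
ΣF_external_out = 37.6 + 0.0503 = 37.650 Gt C/yr.
τ = M_total / ΣF_ext = 36060 / 37.650 = 957.8 yr.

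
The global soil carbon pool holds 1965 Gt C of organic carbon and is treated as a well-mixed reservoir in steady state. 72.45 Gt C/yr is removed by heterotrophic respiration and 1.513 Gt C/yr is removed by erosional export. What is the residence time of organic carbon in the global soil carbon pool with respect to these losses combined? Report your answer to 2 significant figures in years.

27 yr

Total removal = 72.45 + 1.513 = 73.963 Gt C/yr.
τ = M / ΣF_out = 1965 / 73.963 = 26.57 yr.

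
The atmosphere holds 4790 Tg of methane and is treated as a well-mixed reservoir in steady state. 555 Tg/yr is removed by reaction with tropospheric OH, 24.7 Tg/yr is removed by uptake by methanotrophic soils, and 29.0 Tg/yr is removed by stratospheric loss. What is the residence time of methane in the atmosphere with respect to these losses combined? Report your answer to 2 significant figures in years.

Total removal = 555.0 + 24.70 + 29.00 = 608.70 Tg/yr.
τ = M / ΣF_out = 4790 / 608.70 = 7.869 yr.

7.9 yr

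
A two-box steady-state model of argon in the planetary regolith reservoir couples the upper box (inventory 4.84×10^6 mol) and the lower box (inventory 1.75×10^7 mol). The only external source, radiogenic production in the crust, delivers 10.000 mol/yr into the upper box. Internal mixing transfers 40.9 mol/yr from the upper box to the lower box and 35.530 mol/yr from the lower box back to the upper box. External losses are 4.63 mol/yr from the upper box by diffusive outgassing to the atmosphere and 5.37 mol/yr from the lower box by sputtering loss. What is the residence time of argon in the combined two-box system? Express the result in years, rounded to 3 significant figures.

2.23×10^6 yr

Residence time in the combined system uses the total inventory and the total *external* removal — internal exchanges between the two boxes cancel.
M_total = 4.84×10^6 + 1.75×10^7 = 2.2340×10^7 mol.
ΣF_external_out = 4.63 + 5.37 = 10.000 mol/yr.
τ = M_total / ΣF_ext = 2.2340×10^7 / 10.000 = 2.234×10^6 yr.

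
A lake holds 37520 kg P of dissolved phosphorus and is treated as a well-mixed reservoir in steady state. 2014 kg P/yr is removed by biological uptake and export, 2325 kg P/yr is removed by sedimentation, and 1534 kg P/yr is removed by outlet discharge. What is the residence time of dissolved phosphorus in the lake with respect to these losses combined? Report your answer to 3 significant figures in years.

Total removal = 2014 + 2325 + 1534 = 5873.0 kg P/yr.
τ = M / ΣF_out = 37520 / 5873.0 = 6.389 yr.

6.39 yr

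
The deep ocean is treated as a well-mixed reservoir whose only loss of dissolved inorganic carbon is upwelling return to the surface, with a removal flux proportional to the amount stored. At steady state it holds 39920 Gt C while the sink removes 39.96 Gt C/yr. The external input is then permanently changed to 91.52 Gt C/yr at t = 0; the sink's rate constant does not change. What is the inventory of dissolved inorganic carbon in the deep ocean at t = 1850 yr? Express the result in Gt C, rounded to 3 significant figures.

83300 Gt C

Residence time τ = M₀/F₀ = 999.0 yr. The eventual steady state is M_∞ = M₀·(F₁/F₀) = 39920 × 91.52/39.96 = 91428 Gt C.
The anomaly ΔM(t) = M(t) − M_∞ decays as ΔM₀·e^(−t/τ) with ΔM₀ = 39920 − 91428 = −51510 Gt C.
At t = 1850 yr, e^(−t/τ) = e^(−1.852) = 0.1569, so ΔM = −8084 Gt C and M = 91428 − 8084 = 83344 Gt C.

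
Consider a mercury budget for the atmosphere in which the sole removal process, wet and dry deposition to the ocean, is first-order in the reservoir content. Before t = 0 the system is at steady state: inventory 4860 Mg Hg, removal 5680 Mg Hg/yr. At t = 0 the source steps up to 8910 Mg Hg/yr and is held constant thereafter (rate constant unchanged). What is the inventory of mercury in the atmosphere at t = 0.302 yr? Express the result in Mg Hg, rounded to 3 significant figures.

5680 Mg Hg

τ = M₀/F₀ = 4860/5680 = 0.8556 yr; rate constant k = 1/τ.
New steady state M_∞ = F₁/k = F₁·τ = 8910 × 0.8556 = 7623.7 Mg Hg.
M(t) = M_∞ + (M₀ − M_∞)·e^(−t/τ); t/τ = 0.302/0.8556 = 0.3530, so e^(−t/τ) = 0.7026.
M(t) = 7623.7 − 2764 × 0.7026 = 5681.9 Mg Hg.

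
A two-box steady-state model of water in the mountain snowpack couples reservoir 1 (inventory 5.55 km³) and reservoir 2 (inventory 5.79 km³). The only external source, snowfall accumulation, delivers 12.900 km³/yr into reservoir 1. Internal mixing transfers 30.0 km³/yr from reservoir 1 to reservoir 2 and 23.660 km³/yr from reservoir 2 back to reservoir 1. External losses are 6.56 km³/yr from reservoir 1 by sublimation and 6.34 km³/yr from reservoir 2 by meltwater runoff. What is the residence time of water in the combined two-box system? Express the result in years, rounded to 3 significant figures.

0.879 yr

Treat the two boxes together as one reservoir: the mixing fluxes between them are internal recycling, so τ = ΣM / Σ(external losses).
M_total = 5.55 + 5.79 = 11.340 km³.
ΣF_external_out = 6.56 + 6.34 = 12.900 km³/yr.
τ = M_total / ΣF_ext = 11.340 / 12.900 = 0.8791 yr.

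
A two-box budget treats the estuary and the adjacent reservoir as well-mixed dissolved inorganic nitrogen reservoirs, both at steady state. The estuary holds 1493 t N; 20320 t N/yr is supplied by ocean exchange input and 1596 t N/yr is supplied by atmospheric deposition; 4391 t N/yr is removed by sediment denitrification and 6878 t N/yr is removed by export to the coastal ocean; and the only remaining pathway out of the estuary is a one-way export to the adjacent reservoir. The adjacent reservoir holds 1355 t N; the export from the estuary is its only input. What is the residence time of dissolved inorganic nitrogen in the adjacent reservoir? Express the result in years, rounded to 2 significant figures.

Balance the estuary: ΣF_in = 20320 + 1596 = 21916 t N/yr.
Export to the adjacent reservoir = ΣF_in − (4391 + 6878) = 10647 t N/yr.
At steady state the output of the adjacent reservoir equals its input, 10647 t N/yr.
τ = M / F = 1355 / 10647 = 0.1273 yr.

0.13 yr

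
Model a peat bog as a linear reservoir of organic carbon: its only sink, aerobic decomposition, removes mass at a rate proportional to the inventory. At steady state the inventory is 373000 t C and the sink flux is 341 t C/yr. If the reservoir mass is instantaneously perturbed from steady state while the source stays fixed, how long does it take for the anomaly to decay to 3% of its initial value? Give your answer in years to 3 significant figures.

3840 yr

For a linear reservoir the anomaly decays as exp(−t/τ) with τ = M/F = 373000/341 = 1094 yr.
exp(−t/τ) = 0.03 ⇒ t = −τ ln(0.03) = 1094 × 3.507 = 3836 yr.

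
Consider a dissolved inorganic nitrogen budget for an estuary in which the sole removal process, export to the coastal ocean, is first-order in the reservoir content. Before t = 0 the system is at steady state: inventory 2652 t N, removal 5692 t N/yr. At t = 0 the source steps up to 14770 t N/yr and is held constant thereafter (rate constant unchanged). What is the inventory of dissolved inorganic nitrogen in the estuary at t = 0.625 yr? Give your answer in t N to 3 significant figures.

τ = M₀/F₀ = 2652/5692 = 0.4659 yr; rate constant k = 1/τ.
New steady state M_∞ = F₁/k = F₁·τ = 14770 × 0.4659 = 6881.6 t N.
M(t) = M_∞ + (M₀ − M_∞)·e^(−t/τ); t/τ = 0.625/0.4659 = 1.341, so e^(−t/τ) = 0.2615.
M(t) = 6881.6 − 4230 × 0.2615 = 5775.7 t N.

5780 t N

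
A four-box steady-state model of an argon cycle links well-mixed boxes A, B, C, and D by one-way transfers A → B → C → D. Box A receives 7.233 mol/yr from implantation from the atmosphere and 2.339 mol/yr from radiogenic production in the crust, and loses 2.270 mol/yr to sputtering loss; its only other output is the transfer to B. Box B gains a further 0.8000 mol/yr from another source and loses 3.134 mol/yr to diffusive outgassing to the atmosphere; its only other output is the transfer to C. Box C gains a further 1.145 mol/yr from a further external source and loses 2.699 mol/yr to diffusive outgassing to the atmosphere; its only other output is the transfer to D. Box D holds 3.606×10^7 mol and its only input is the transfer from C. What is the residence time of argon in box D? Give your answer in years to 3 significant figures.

Box A: F(A→B) = (7.233 + 2.339) − 2.270 = 7.3020 mol/yr.
Box B: F(B→C) = (7.3020 + 0.8000) − 3.134 = 4.9680 mol/yr.
Box C: F(C→D) = (4.9680 + 1.145) − 2.699 = 3.4140 mol/yr.
Box D throughput = its input = 3.4140 mol/yr; τ = 3.606×10^7 / 3.4140 = 1.056×10^7 yr.

1.06×10^7 yr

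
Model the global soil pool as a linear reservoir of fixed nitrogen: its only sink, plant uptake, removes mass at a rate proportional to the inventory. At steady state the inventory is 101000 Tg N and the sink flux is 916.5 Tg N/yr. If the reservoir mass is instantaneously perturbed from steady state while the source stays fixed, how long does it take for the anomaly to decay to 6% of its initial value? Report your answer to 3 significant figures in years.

For a linear reservoir the anomaly decays as exp(−t/τ) with τ = M/F = 101000/916.5 = 110.2 yr.
exp(−t/τ) = 0.06 ⇒ t = −τ ln(0.06) = 110.2 × 2.813 = 310.0 yr.

310 yr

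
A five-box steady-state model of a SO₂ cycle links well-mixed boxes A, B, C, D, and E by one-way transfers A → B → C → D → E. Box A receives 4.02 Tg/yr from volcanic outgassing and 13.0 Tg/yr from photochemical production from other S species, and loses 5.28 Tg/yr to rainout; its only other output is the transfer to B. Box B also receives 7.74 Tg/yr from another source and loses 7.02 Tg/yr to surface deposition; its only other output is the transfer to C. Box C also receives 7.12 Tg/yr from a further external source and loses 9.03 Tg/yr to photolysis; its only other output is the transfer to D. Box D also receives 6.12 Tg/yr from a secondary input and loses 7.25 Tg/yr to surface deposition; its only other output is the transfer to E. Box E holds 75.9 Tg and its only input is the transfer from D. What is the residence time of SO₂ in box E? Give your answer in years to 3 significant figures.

Box A: F(A→B) = (4.02 + 13.0) − 5.28 = 11.740 Tg/yr.
Box B: F(B→C) = (11.740 + 7.74) − 7.02 = 12.460 Tg/yr.
Box C: F(C→D) = (12.460 + 7.12) − 9.03 = 10.550 Tg/yr.
Box D: F(D→E) = (10.550 + 6.12) − 7.25 = 9.4200 Tg/yr.
Box E throughput = its input = 9.4200 Tg/yr; τ = 75.9 / 9.4200 = 8.057 yr.

8.06 yr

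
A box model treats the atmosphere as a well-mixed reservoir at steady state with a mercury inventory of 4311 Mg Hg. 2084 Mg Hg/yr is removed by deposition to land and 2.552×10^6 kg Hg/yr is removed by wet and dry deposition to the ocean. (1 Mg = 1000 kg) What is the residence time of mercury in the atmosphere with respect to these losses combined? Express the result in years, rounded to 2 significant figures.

0.93 yr

Convert the wet and dry deposition to the ocean flux: 2.552×10^6 kg Hg/yr = 2552 Mg Hg/yr.
Total removal = 2084 + 2552 = 4636.0 Mg Hg/yr.
τ = M / ΣF_out = 4311 / 4636.0 = 0.9299 yr.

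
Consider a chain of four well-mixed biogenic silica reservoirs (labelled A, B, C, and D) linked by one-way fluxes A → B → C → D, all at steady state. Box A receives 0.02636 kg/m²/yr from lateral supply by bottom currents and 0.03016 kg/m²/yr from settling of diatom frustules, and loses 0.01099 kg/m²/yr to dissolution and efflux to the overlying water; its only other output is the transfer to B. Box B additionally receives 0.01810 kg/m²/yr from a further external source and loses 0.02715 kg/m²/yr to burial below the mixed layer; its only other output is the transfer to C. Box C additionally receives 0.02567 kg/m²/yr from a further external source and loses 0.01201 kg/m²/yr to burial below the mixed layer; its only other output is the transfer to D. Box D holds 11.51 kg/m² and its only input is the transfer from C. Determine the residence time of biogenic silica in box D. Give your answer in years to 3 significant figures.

230 yr

Box A: F(A→B) = (0.02636 + 0.03016) − 0.01099 = 0.045530 kg/m²/yr.
Box B: F(B→C) = (0.045530 + 0.01810) − 0.02715 = 0.036480 kg/m²/yr.
Box C: F(C→D) = (0.036480 + 0.02567) − 0.01201 = 0.050140 kg/m²/yr.
Box D throughput = its input = 0.050140 kg/m²/yr; τ = 11.51 / 0.050140 = 229.6 yr.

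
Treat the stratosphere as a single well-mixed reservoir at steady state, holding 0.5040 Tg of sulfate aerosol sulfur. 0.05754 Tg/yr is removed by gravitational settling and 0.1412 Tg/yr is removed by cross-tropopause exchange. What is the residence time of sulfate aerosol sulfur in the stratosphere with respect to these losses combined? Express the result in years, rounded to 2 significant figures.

Total removal = 0.05754 + 0.1412 = 0.19874 Tg/yr.
τ = M / ΣF_out = 0.5040 / 0.19874 = 2.536 yr.

2.5 yr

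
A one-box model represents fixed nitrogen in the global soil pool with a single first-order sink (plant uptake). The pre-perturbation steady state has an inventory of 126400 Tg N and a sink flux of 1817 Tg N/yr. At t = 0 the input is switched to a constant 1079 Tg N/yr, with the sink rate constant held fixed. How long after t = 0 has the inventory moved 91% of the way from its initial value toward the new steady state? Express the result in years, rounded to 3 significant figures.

τ = M₀/F₀ = 126400/1817 = 69.57 yr.
The remaining gap fraction is e^(−t/τ); 91% covered ⇒ e^(−t/τ) = 0.0900.
t = −τ ln(0.0900) = 69.57 × 2.408 = 167.5 yr.

168 yr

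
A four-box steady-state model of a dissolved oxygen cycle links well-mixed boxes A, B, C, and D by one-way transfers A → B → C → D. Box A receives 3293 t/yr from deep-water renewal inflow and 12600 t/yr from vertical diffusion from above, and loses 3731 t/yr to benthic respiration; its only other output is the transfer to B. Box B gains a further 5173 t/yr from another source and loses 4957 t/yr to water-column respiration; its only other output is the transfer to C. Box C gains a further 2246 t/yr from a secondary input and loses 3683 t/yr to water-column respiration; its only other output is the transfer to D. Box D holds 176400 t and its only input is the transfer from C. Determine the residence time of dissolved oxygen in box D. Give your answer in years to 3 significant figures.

Box A: F(A→B) = (3293 + 12600) − 3731 = 12162 t/yr.
Box B: F(B→C) = (12162 + 5173) − 4957 = 12378 t/yr.
Box C: F(C→D) = (12378 + 2246) − 3683 = 10941 t/yr.
Box D throughput = its input = 10941 t/yr; τ = 176400 / 10941 = 16.12 yr.

16.1 yr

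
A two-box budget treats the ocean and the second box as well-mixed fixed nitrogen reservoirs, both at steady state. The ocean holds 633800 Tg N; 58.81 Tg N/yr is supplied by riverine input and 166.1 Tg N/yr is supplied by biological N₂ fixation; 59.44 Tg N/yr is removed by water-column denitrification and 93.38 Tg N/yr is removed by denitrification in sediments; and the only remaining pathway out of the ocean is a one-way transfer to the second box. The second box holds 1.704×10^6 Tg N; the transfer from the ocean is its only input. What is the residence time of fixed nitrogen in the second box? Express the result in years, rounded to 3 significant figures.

23600 yr

Balance the ocean: ΣF_in = 58.81 + 166.1 = 224.91 Tg N/yr.
Transfer to the second box = ΣF_in − (59.44 + 93.38) = 72.090 Tg N/yr.
At steady state the output of the second box equals its input, 72.090 Tg N/yr.
τ = M / F = 1.704×10^6 / 72.090 = 23640 yr.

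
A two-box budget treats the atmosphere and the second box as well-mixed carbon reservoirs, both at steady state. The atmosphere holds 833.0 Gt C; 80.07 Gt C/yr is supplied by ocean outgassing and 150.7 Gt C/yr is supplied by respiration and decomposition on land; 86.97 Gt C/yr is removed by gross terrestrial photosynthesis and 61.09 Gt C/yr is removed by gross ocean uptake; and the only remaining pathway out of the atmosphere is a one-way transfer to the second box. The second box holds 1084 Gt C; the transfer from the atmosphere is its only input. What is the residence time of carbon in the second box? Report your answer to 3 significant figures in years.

Balance the atmosphere: ΣF_in = 80.07 + 150.7 = 230.77 Gt C/yr.
Transfer to the second box = ΣF_in − (86.97 + 61.09) = 82.710 Gt C/yr.
At steady state the output of the second box equals its input, 82.710 Gt C/yr.
τ = M / F = 1084 / 82.710 = 13.11 yr.

13.1 yr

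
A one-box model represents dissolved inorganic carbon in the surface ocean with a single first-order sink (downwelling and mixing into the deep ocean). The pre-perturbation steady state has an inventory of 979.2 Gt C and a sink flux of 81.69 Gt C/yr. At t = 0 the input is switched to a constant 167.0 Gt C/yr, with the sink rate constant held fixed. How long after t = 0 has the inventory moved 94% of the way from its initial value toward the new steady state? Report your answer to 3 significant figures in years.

τ = M₀/F₀ = 979.2/81.69 = 11.99 yr.
The remaining gap fraction is e^(−t/τ); 94% covered ⇒ e^(−t/τ) = 0.0600.
t = −τ ln(0.0600) = 11.99 × 2.813 = 33.72 yr.

33.7 yr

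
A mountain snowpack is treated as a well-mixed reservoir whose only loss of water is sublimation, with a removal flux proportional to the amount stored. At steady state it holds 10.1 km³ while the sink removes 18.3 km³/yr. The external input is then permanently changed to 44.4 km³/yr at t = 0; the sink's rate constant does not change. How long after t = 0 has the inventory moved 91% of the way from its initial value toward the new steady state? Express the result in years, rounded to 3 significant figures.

τ = M₀/F₀ = 10.1/18.3 = 0.5519 yr.
The remaining gap fraction is e^(−t/τ); 91% covered ⇒ e^(−t/τ) = 0.0900.
t = −τ ln(0.0900) = 0.5519 × 2.408 = 1.329 yr.

1.33 yr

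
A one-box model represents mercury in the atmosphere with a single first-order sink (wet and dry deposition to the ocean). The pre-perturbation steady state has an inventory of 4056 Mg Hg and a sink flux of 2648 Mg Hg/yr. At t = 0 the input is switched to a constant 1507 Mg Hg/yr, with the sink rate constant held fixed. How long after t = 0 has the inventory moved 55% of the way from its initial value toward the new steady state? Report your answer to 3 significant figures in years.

τ = M₀/F₀ = 4056/2648 = 1.532 yr.
The remaining gap fraction is e^(−t/τ); 55% covered ⇒ e^(−t/τ) = 0.450.
t = −τ ln(0.450) = 1.532 × 0.7985 = 1.223 yr.

1.22 yr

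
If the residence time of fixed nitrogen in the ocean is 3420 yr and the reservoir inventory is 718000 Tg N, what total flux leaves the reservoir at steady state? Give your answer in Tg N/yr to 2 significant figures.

F = M / τ = 718000 / 3420 = 209.9 Tg N/yr.

210 Tg N/yr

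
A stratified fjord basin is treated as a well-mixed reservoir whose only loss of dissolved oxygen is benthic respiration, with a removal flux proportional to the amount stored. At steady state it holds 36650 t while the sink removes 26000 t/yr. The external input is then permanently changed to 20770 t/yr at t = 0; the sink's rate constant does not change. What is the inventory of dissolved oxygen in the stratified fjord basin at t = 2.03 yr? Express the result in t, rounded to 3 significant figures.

Residence time τ = M₀/F₀ = 1.410 yr. The eventual steady state is M_∞ = M₀·(F₁/F₀) = 36650 × 20770/26000 = 29278 t.
The anomaly ΔM(t) = M(t) − M_∞ decays as ΔM₀·e^(−t/τ) with ΔM₀ = 36650 − 29278 = 7372 t.
At t = 2.03 yr, e^(−t/τ) = e^(−1.440) = 0.2369, so ΔM = 1747 t and M = 29278 + 1747 = 31024 t.

31000 t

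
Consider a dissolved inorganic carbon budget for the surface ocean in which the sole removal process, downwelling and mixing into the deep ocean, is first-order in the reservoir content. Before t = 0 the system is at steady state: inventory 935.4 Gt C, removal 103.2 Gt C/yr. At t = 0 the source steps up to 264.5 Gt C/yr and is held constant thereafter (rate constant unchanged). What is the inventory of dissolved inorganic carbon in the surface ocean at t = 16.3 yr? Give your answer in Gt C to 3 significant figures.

2160 Gt C

τ = M₀/F₀ = 935.4/103.2 = 9.064 yr; rate constant k = 1/τ.
New steady state M_∞ = F₁/k = F₁·τ = 264.5 × 9.064 = 2397.4 Gt C.
M(t) = M_∞ + (M₀ − M_∞)·e^(−t/τ); t/τ = 16.3/9.064 = 1.798, so e^(−t/τ) = 0.1656.
M(t) = 2397.4 − 1462 × 0.1656 = 2155.3 Gt C.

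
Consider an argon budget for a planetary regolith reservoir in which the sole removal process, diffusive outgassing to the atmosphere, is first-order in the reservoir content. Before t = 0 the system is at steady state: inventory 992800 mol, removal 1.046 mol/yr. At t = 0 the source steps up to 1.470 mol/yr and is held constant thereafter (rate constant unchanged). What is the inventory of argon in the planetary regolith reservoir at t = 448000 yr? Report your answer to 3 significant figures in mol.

1.14×10^6 mol

τ = M₀/F₀ = 992800/1.046 = 949100 yr; rate constant k = 1/τ.
New steady state M_∞ = F₁/k = F₁·τ = 1.470 × 949100 = 1.3952×10^6 mol.
M(t) = M_∞ + (M₀ − M_∞)·e^(−t/τ); t/τ = 448000/949100 = 0.4720, so e^(−t/τ) = 0.6237.
M(t) = 1.3952×10^6 − 402400 × 0.6237 = 1.1442×10^6 mol.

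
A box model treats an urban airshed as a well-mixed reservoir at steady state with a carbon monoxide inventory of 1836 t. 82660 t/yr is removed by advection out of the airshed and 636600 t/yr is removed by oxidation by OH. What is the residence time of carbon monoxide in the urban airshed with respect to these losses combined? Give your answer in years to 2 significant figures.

Total removal = 82660 + 636600 = 719260 t/yr.
τ = M / ΣF_out = 1836 / 719260 = 0.002553 yr.

0.0026 yr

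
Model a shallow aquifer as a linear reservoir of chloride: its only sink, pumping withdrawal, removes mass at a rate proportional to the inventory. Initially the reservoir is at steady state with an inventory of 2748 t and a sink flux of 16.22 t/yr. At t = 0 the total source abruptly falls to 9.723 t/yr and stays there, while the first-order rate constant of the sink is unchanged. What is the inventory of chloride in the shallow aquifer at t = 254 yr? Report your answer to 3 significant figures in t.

1890 t

τ = M₀/F₀ = 2748/16.22 = 169.4 yr; rate constant k = 1/τ.
New steady state M_∞ = F₁/k = F₁·τ = 9.723 × 169.4 = 1647.3 t.
M(t) = M_∞ + (M₀ − M_∞)·e^(−t/τ); t/τ = 254/169.4 = 1.499, so e^(−t/τ) = 0.2233.
M(t) = 1647.3 + 1101 × 0.2233 = 1893.1 t.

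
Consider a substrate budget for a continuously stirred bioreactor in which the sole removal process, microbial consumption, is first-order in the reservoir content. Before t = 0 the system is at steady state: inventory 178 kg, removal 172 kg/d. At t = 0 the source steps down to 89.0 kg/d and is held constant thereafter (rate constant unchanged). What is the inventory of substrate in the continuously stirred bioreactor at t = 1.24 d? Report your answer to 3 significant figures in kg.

Residence time τ = M₀/F₀ = 1.035 d. The eventual steady state is M_∞ = M₀·(F₁/F₀) = 178 × 89.0/172 = 92.105 kg.
The anomaly ΔM(t) = M(t) − M_∞ decays as ΔM₀·e^(−t/τ) with ΔM₀ = 178 − 92.105 = 85.90 kg.
At t = 1.24 d, e^(−t/τ) = e^(−1.198) = 0.3017, so ΔM = 25.92 kg and M = 92.105 + 25.92 = 118.02 kg.

118 kg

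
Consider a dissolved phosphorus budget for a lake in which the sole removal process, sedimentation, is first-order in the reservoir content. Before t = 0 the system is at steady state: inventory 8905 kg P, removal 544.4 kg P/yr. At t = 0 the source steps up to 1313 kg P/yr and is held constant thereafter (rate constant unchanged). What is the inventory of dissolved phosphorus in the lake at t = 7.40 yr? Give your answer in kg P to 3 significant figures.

13500 kg P

τ = M₀/F₀ = 8905/544.4 = 16.36 yr; rate constant k = 1/τ.
New steady state M_∞ = F₁/k = F₁·τ = 1313 × 16.36 = 21477 kg P.
M(t) = M_∞ + (M₀ − M_∞)·e^(−t/τ); t/τ = 7.40/16.36 = 0.4524, so e^(−t/τ) = 0.6361.
M(t) = 21477 − 12570 × 0.6361 = 13480 kg P.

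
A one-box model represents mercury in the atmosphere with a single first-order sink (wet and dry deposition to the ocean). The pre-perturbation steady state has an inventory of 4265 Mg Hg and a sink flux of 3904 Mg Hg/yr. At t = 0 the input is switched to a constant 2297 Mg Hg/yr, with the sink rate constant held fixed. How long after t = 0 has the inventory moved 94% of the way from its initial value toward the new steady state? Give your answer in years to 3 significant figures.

3.07 yr

τ = M₀/F₀ = 4265/3904 = 1.092 yr.
The remaining gap fraction is e^(−t/τ); 94% covered ⇒ e^(−t/τ) = 0.0600.
t = −τ ln(0.0600) = 1.092 × 2.813 = 3.074 yr.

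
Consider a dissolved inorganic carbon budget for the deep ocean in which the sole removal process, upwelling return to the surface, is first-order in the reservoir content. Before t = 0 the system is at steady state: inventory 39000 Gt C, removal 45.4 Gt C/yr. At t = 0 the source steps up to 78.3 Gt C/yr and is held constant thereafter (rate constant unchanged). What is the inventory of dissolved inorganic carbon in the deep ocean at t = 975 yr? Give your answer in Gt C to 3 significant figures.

58200 Gt C

Residence time τ = M₀/F₀ = 859.0 yr. The eventual steady state is M_∞ = M₀·(F₁/F₀) = 39000 × 78.3/45.4 = 67262 Gt C.
The anomaly ΔM(t) = M(t) − M_∞ decays as ΔM₀·e^(−t/τ) with ΔM₀ = 39000 − 67262 = −28260 Gt C.
At t = 975 yr, e^(−t/τ) = e^(−1.135) = 0.3214, so ΔM = −9084 Gt C and M = 67262 − 9084 = 58178 Gt C.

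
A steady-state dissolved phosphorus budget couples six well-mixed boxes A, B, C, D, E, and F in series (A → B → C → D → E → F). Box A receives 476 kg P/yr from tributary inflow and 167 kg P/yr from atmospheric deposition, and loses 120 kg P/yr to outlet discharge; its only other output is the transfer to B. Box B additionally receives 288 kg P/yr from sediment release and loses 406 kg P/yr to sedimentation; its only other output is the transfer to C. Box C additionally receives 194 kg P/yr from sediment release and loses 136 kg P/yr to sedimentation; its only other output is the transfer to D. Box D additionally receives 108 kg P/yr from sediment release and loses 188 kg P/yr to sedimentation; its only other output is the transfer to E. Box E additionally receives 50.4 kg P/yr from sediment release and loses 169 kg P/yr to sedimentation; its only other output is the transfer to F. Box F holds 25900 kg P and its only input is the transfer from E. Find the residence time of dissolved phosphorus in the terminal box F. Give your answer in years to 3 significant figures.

Box A: F(A→B) = (476 + 167) − 120 = 523.00 kg P/yr.
Box B: F(B→C) = (523.00 + 288) − 406 = 405.00 kg P/yr.
Box C: F(C→D) = (405.00 + 194) − 136 = 463.00 kg P/yr.
Box D: F(D→E) = (463.00 + 108) − 188 = 383.00 kg P/yr.
Box E: F(E→F) = (383.00 + 50.4) − 169 = 264.40 kg P/yr.
Box F throughput = its input = 264.40 kg P/yr; τ = 25900 / 264.40 = 97.96 yr.

98.0 yr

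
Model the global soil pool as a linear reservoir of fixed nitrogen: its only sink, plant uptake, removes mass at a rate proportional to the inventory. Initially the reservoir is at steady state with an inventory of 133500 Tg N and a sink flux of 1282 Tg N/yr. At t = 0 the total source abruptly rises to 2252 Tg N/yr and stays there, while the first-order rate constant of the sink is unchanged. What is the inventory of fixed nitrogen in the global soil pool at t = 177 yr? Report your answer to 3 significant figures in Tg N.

Residence time τ = M₀/F₀ = 104.1 yr. The eventual steady state is M_∞ = M₀·(F₁/F₀) = 133500 × 2252/1282 = 234510 Tg N.
The anomaly ΔM(t) = M(t) − M_∞ decays as ΔM₀·e^(−t/τ) with ΔM₀ = 133500 − 234510 = −101000 Tg N.
At t = 177 yr, e^(−t/τ) = e^(−1.700) = 0.1827, so ΔM = −18460 Tg N and M = 234510 − 18460 = 216050 Tg N.

216000 Tg N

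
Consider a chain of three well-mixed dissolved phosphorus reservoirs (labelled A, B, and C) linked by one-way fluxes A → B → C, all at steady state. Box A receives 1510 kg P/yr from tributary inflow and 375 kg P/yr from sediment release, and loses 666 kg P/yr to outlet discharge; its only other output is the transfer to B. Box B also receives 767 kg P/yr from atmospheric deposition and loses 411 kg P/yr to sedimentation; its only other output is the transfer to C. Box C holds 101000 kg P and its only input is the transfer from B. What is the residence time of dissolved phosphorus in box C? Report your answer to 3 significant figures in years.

64.1 yr

Box A: F(A→B) = (1510 + 375) − 666 = 1219.0 kg P/yr.
Box B: F(B→C) = (1219.0 + 767) − 411 = 1575.0 kg P/yr.
Box C throughput = its input = 1575.0 kg P/yr; τ = 101000 / 1575.0 = 64.13 yr.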